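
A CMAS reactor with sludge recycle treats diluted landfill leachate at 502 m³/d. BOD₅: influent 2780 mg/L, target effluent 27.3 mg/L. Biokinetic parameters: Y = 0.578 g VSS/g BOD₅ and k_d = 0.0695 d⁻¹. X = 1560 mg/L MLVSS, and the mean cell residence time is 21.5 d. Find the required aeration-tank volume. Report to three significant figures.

V ≈ 4410 m³

From the SRT design equation V = Y Q (S₀−S) θ_c / [X (1 + k_d θ_c)] = 0.578 × 502 × (2780 − 27.3) × 21.5 / [1560 × (1 + 0.0695 × 21.5)] = 1.72×10^7 / 3891 = 4413 m³.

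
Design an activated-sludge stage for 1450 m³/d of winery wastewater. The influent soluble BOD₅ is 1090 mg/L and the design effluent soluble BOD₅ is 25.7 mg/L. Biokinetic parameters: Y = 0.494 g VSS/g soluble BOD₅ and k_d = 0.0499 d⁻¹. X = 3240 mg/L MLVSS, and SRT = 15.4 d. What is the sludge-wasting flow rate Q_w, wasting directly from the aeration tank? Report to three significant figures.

Q_w ≈ 133 m³/d

Steady-state biomass mass balance: V·X·(1 + k_d·θ_c) = Y·Q·(S₀ − S)·θ_c, so V = 0.494 × 1450 × (1090 − 25.7) × 15.4 / [3240 × (1 + 0.0499 × 15.4)] = 1.17×10^7 / 5730 = 2049 m³.
With mixed-liquor wasting, θ_c = V/Q_w, so Q_w = V/θ_c = 2049/15.4 = 133.1 m³/d.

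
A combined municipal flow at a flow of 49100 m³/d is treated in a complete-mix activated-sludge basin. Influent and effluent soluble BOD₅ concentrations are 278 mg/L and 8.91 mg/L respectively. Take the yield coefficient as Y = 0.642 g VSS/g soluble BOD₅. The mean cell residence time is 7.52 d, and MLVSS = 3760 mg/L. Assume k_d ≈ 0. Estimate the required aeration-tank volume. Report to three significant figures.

V ≈ 17000 m³

With k_d = 0 the design equation reduces to V = Y Q (S₀−S) θ_c / X = 0.642 × 49100 × (278 − 8.91) × 7.52 / 3760 = 16965 m³.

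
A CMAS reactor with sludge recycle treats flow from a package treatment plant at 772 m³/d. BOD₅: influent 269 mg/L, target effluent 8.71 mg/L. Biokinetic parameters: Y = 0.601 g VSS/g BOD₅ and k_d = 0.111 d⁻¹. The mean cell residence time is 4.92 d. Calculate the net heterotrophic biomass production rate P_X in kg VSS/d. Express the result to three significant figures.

Y_obs = Y / (1 + k_d θ_c) = 0.601 / (1 + 0.111 × 4.92) = 0.601 / 1.546 = 0.3887.
Mass of BOD₅ removed per day: Q(S₀ − S) = 772 × 260.3 g/m³ = 200.9 kg/d.
P_X = Y_obs · Q(S₀ − S) = 0.3887 × 200.9 = 78.11 kg VSS/d.

P_X ≈ 78.1 kg VSS/d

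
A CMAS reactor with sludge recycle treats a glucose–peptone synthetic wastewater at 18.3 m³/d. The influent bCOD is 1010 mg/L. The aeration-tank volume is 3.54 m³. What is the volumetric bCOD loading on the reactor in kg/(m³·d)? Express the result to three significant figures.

L_v ≈ 5.22 kg bCOD/(m³·d)

Applied bCOD load per unit volume = Q·S₀/V = (18.3 × 1010/1000)/3.540 = 5.221 kg bCOD·m⁻³·d⁻¹.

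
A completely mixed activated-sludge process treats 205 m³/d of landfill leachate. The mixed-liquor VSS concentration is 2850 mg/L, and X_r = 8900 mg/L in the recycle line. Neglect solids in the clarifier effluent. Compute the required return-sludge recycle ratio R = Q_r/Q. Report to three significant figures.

R ≈ 0.471

R = Q_r/Q = X/(X_r − X) = 2850 / (8900 − 2850) = 0.4711.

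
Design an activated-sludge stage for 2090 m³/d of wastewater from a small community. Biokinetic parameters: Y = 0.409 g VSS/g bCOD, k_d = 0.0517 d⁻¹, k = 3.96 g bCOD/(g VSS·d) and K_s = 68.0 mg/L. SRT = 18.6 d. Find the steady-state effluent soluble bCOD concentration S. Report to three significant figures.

From the Monod/SRT balance for a CMAS, S = K_s·(1+k_d θ_c)/[θ_c·(Y k − k_d) − 1] = 68.0 × (1 + 0.0517 × 18.6) / [18.6 × (0.409 × 3.96 − 0.0517) − 1] = 133.4 / 28.16 = 4.736 mg/L.

S ≈ 4.74 mg/L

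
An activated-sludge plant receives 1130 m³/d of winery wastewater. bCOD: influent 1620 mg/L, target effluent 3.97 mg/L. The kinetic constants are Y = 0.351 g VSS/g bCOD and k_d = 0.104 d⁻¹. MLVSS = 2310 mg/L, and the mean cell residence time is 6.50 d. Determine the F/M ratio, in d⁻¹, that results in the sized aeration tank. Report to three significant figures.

F/M ≈ 0.736 d⁻¹

From the SRT design equation V = Y Q (S₀−S) θ_c / [X (1 + k_d θ_c)] = 0.351 × 1130 × (1620 − 3.97) × 6.50 / [2310 × (1 + 0.104 × 6.50)] = 4.17×10^6 / 3872 = 1076 m³.
Food-to-microorganism ratio F/M = Q S₀ / (V X) = 1130 × 1620 / (1076 × 2310) = 0.7364 d⁻¹.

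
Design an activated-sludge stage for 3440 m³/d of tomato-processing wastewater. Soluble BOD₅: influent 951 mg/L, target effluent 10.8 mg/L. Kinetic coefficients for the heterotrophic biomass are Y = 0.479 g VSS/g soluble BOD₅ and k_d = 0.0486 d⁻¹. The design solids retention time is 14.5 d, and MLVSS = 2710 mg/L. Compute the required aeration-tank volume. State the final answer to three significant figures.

V ≈ 4860 m³

Steady-state biomass mass balance: V·X·(1 + k_d·θ_c) = Y·Q·(S₀ − S)·θ_c, so V = 0.479 × 3440 × (951 − 10.8) × 14.5 / [2710 × (1 + 0.0486 × 14.5)] = 2.25×10^7 / 4620 = 4863 m³.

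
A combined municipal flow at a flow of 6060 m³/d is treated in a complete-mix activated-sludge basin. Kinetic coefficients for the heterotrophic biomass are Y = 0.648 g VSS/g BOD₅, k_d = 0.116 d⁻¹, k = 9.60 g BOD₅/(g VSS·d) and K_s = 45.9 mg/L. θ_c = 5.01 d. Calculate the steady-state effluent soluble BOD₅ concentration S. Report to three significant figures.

S ≈ 2.45 mg/L

Effluent substrate depends only on kinetics and SRT: S = K_s(1 + k_d θ_c) / [θ_c(Yk − k_d) − 1] = 45.9 × (1 + 0.116 × 5.01) / [5.01 × (0.648 × 9.60 − 0.116) − 1] = 72.58 / 29.59 = 2.453 mg/L.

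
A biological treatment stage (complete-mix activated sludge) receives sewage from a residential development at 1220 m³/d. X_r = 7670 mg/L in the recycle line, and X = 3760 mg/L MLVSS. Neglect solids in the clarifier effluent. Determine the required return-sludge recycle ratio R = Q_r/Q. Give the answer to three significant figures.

Mass balance around the secondary clarifier (neglecting effluent solids): R = X / (X_r − X) = 3760 / (7670 − 3760) = 0.9616.

R ≈ 0.962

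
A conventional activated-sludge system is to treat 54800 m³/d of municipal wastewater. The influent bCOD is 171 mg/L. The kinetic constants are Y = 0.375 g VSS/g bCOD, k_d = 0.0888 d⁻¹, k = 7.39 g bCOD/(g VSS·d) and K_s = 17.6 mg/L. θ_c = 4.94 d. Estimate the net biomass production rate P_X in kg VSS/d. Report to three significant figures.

Effluent substrate depends only on kinetics and SRT: S = K_s(1 + k_d θ_c) / [θ_c(Yk − k_d) − 1] = 17.6 × (1 + 0.0888 × 4.94) / [4.94 × (0.375 × 7.39 − 0.0888) − 1] = 25.32 / 12.25 = 2.067 mg/L.
Correct the yield for decay: Y_obs = Y/(1 + k_d θ_c) = 0.375 / (1 + 0.0888 × 4.94) = 0.375 / 1.439 = 0.2607.
Q·(S₀ − S) = 54800 × (171 − 2.07) × 10⁻³ = 9257 kg/d removed.
Biomass produced: P_X = Y_obs·Q·ΔS = 0.2607 × 9257 ≈ 2413 kg VSS/d.

P_X ≈ 2410 kg VSS/d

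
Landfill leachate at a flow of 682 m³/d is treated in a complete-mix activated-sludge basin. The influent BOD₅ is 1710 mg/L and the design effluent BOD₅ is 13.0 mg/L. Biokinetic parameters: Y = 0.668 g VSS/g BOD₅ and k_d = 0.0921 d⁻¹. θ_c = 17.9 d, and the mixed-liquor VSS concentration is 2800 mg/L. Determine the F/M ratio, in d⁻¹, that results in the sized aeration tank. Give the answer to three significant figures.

Rearranging the biomass balance for a CMAS with decay, V = Y·Q·ΔS·θ_c / [X·(1+k_d θ_c)] = 0.668 × 682 × (1710 − 13.0) × 17.9 / [2800 × (1 + 0.0921 × 17.9)] = 1.38×10^7 / 7416 = 1866 m³.
Food-to-microorganism ratio F/M = Q S₀ / (V X) = 682 × 1710 / (1866 × 2800) = 0.2232 d⁻¹.

F/M ≈ 0.223 d⁻¹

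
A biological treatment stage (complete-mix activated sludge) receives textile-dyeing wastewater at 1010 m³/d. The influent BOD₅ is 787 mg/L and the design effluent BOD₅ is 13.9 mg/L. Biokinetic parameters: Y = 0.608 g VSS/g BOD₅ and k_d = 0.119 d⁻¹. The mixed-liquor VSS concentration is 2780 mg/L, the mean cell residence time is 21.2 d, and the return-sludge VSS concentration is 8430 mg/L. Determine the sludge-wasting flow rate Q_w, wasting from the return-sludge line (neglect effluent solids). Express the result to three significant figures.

Q_w ≈ 16.0 m³/d

From the SRT design equation V = Y Q (S₀−S) θ_c / [X (1 + k_d θ_c)] = 0.608 × 1010 × (787 − 13.9) × 21.2 / [2780 × (1 + 0.119 × 21.2)] = 1.01×10^7 / 9793 = 1028 m³.
θ_c = V·X/(Q_w·X_r) when wasting from the recycle, so Q_w = V·X/(θ_c·X_r) = 1028 × 2780 / (21.2 × 8430) = 15.99 m³/d.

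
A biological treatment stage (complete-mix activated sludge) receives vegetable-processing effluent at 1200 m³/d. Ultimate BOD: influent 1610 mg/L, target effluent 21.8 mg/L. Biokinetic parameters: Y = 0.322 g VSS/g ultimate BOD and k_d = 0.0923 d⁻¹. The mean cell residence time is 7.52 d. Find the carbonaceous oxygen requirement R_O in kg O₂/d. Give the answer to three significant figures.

R_O ≈ 1390 kg O₂/d

Y_obs = Y / (1 + k_d θ_c) = 0.322 / (1 + 0.0923 × 7.52) = 0.322 / 1.694 = 0.1901.
Mass of ultimate BOD removed per day: Q(S₀ − S) = 1200 × 1588 g/m³ = 1906 kg/d.
Biomass synthesised: P_X = Y_obs × 1906 = 362.2 kg VSS/d.
R_O = Q·ΔS − 1.42 P_X = 1906 − 514.4 = 1391 kg O₂/d.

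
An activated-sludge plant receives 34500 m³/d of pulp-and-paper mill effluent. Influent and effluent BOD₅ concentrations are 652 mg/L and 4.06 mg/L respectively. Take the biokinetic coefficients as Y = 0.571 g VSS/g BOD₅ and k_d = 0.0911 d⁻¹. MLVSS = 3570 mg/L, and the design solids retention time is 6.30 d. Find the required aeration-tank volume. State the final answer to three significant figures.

V ≈ 14300 m³

From the SRT design equation V = Y Q (S₀−S) θ_c / [X (1 + k_d θ_c)] = 0.571 × 34500 × (652 − 4.06) × 6.30 / [3570 × (1 + 0.0911 × 6.30)] = 8.04×10^7 / 5619 = 14311 m³.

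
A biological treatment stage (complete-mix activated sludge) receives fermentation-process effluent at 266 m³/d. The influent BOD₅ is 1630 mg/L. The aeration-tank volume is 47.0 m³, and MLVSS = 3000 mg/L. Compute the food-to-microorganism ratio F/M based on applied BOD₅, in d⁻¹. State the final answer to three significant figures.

F/M ≈ 3.08 d⁻¹

F/M = Q·S₀ / (V·X) = 266 × 1630 / (47.00 × 3000) = 3.075 g BOD₅·(g VSS·d)⁻¹.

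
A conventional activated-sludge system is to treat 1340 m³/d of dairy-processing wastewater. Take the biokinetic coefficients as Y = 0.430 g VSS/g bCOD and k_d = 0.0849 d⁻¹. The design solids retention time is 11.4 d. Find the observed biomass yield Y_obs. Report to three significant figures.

The observed yield is Y_obs = Y/(1 + k_d·θ_c) = 0.430 / (1 + 0.0849 × 11.4) = 0.430 / 1.968 = 0.2185 g VSS per g bCOD removed.

Y_obs ≈ 0.219 g VSS/g bCOD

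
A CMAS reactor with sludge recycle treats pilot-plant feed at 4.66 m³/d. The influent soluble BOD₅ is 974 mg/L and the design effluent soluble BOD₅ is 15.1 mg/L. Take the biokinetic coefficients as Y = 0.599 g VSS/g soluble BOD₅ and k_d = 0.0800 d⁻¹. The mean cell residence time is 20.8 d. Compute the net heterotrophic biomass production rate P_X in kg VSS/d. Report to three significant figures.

Y_obs = Y / (1 + k_d θ_c) = 0.599 / (1 + 0.0800 × 20.8) = 0.599 / 2.664 = 0.2248.
Substrate removed = Q·(S₀ − S) = 4.66 m³/d × (974 − 15.1) g/m³ = 4.47×10^3 g/d = 4.468 kg/d.
Biomass produced: P_X = Y_obs·Q·ΔS = 0.2248 × 4.468 ≈ 1.005 kg VSS/d.

P_X ≈ 1.00 kg VSS/d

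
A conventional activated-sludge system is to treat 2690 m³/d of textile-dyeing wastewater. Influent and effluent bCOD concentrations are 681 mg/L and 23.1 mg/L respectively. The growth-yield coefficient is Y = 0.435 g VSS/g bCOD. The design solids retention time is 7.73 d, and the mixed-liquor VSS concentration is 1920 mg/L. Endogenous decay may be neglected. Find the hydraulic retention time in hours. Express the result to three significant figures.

V·X = Y·Q·ΔS·θ_c gives V = 0.435 × 2690 × (681 − 23.1) × 7.73 / 1920 = 3099 m³.
τ = V/Q = 3099/2690 = 1.152 d, or 27.65 h.

τ ≈ 27.7 h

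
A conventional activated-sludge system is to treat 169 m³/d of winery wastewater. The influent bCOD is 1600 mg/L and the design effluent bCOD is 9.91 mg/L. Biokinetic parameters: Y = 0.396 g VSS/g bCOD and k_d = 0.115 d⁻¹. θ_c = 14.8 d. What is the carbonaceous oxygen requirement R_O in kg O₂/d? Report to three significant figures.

R_O ≈ 213 kg O₂/d

Y_obs = Y / (1 + k_d θ_c) = 0.396 / (1 + 0.115 × 14.8) = 0.396 / 2.702 = 0.1466.
Mass of bCOD removed per day: Q(S₀ − S) = 169 × 1590 g/m³ = 268.7 kg/d.
Net sludge production P_X = 0.1466 × 268.7 = 39.38 kg VSS/d.
R_O = Q·ΔS − 1.42 P_X = 268.7 − 55.93 = 212.8 kg O₂/d.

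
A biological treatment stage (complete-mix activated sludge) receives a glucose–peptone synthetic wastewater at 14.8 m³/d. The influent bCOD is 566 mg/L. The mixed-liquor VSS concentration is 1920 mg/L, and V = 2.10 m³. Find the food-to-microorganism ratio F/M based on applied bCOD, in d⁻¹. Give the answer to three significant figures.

Food-to-microorganism ratio F/M = Q S₀ / (V X) = 14.8 × 566 / (2.100 × 1920) = 2.078 d⁻¹.

F/M ≈ 2.08 d⁻¹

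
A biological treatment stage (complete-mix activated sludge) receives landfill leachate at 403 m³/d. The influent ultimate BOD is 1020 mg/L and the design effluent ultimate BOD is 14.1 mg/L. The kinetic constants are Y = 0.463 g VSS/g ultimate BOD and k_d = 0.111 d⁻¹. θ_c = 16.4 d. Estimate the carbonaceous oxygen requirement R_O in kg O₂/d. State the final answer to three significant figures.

The observed yield is Y_obs = Y/(1 + k_d·θ_c) = 0.463 / (1 + 0.111 × 16.4) = 0.463 / 2.820 = 0.1642 g VSS per g ultimate BOD removed.
Q·(S₀ − S) = 403 × (1020 − 14.1) × 10⁻³ = 405.4 kg/d removed.
P_X = Y_obs·Q·(S₀ − S) = 0.1642 × 405.4 = 66.55 kg VSS/d.
Carbonaceous O₂ demand = substrate oxidised − cell-mass equivalent = 405.4 − 1.42 × 66.55 = 310.9 kg O₂/d.

R_O ≈ 311 kg O₂/d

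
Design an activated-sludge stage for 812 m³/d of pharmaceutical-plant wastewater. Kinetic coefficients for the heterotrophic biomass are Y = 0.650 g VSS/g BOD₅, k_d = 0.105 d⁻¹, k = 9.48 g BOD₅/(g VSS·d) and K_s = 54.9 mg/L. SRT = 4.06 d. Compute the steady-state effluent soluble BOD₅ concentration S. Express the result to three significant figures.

Effluent substrate depends only on kinetics and SRT: S = K_s(1 + k_d θ_c) / [θ_c(Yk − k_d) − 1] = 54.9 × (1 + 0.105 × 4.06) / [4.06 × (0.650 × 9.48 − 0.105) − 1] = 78.30 / 23.59 = 3.319 mg/L.

S ≈ 3.32 mg/L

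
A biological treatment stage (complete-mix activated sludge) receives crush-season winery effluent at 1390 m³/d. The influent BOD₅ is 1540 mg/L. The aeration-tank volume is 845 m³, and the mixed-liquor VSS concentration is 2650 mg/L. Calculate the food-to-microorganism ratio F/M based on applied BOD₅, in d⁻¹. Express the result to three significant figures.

Food-to-microorganism ratio F/M = Q S₀ / (V X) = 1390 × 1540 / (845.0 × 2650) = 0.9559 d⁻¹.

F/M ≈ 0.956 d⁻¹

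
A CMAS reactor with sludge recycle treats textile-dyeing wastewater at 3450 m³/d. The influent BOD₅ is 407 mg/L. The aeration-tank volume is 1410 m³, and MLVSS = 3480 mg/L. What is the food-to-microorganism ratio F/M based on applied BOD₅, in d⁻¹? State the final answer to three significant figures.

F/M ≈ 0.286 d⁻¹

F/M = applied load / biomass = Q·S₀/(V·X) = 3450 × 407 / (1410 × 3480) = 0.2862 d⁻¹.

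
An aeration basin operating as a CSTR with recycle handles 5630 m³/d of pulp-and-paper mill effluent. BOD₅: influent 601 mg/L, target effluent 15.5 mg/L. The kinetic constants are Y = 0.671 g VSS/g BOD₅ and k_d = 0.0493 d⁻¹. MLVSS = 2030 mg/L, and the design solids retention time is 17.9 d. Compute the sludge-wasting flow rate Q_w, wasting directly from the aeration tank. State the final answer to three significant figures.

Rearranging the biomass balance for a CMAS with decay, V = Y·Q·ΔS·θ_c / [X·(1+k_d θ_c)] = 0.671 × 5630 × (601 − 15.5) × 17.9 / [2030 × (1 + 0.0493 × 17.9)] = 3.96×10^7 / 3821 = 10361 m³.
Wasting from the aeration tank: Q_w = V / θ_c = 10361 / 17.9 = 578.8 m³/d.

Q_w ≈ 579 m³/d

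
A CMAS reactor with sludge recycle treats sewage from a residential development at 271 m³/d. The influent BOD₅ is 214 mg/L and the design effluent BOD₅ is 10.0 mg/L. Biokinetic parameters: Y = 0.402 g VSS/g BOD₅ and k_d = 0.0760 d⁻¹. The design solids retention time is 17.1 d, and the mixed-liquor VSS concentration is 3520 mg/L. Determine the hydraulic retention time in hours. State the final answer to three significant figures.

Steady-state biomass mass balance: V·X·(1 + k_d·θ_c) = Y·Q·(S₀ − S)·θ_c, so V = 0.402 × 271 × (214 − 10.0) × 17.1 / [3520 × (1 + 0.0760 × 17.1)] = 3.8×10^5 / 8095 = 46.95 m³.
Hydraulic retention time τ = V/Q = 46.95 / 271 = 0.1732 d = 4.158 h.

τ ≈ 4.16 h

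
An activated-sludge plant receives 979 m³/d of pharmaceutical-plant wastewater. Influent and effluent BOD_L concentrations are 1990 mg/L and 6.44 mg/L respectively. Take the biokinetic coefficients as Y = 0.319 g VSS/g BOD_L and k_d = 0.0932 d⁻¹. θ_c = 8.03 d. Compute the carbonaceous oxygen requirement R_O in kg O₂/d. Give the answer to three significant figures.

Y_obs = Y / (1 + k_d θ_c) = 0.319 / (1 + 0.0932 × 8.03) = 0.319 / 1.748 = 0.1825.
ΔS = 1990 − 6.44 = 1984 mg/L, so the substrate removal rate is 979 × 1984/1000 = 1942 kg BOD_L/d.
P_X = Y_obs·Q·(S₀ − S) = 0.1825 × 1942 = 354.3 kg VSS/d.
Carbonaceous O₂ demand = substrate oxidised − cell-mass equivalent = 1942 − 1.42 × 354.3 = 1439 kg O₂/d.

R_O ≈ 1440 kg O₂/d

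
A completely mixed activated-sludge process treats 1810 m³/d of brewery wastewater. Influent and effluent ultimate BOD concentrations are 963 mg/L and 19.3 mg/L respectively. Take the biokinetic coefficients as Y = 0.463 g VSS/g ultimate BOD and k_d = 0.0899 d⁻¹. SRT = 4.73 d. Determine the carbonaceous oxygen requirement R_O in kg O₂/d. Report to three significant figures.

R_O ≈ 920 kg O₂/d

The observed yield is Y_obs = Y/(1 + k_d·θ_c) = 0.463 / (1 + 0.0899 × 4.73) = 0.463 / 1.425 = 0.3249 g VSS per g ultimate BOD removed.
ΔS = 963 − 19.3 = 943.7 mg/L, so the substrate removal rate is 1810 × 943.7/1000 = 1708 kg ultimate BOD/d.
Biomass synthesised: P_X = Y_obs × 1708 = 554.9 kg VSS/d.
R_O = Q·ΔS − 1.42 P_X = 1708 − 787.9 = 920.1 kg O₂/d.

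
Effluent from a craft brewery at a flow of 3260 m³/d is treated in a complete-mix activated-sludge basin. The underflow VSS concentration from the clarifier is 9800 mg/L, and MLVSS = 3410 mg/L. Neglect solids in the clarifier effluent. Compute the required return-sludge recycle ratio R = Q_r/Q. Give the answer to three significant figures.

Solids balance on the clarifier gives (1+R)X = R·X_r, so R = X/(X_r − X) = 3410 / (9800 − 3410) = 0.5336.

R ≈ 0.534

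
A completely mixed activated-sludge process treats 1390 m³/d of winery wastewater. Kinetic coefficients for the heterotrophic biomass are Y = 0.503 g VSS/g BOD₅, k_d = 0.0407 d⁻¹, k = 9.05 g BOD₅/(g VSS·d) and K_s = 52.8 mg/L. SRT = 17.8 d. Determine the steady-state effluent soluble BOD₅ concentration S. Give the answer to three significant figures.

For a completely mixed reactor with recycle the Lawrence–McCarty relation gives S = K_s·(1 + k_d·θ_c) / [θ_c·(Y·k − k_d) − 1] = 52.8 × (1 + 0.0407 × 17.8) / [17.8 × (0.503 × 9.05 − 0.0407) − 1] = 91.05 / 79.30 = 1.148 mg/L.

S ≈ 1.15 mg/L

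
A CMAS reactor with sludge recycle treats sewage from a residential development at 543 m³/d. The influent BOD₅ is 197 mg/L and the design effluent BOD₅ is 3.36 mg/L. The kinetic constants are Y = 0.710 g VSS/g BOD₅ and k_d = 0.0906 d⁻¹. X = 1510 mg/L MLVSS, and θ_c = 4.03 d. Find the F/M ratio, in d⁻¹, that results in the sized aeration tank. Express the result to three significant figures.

Steady-state biomass mass balance: V·X·(1 + k_d·θ_c) = Y·Q·(S₀ − S)·θ_c, so V = 0.710 × 543 × (197 − 3.36) × 4.03 / [1510 × (1 + 0.0906 × 4.03)] = 3.01×10^5 / 2061 = 146.0 m³.
F/M = applied load / biomass = Q·S₀/(V·X) = 543 × 197 / (146.0 × 1510) = 0.4854 d⁻¹.

F/M ≈ 0.485 d⁻¹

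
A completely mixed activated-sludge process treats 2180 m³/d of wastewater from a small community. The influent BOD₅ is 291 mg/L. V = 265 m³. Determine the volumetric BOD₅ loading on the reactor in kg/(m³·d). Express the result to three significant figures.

L_v ≈ 2.39 kg BOD₅/(m³·d)

L_v = Q S₀ / V = 2180 × 291 × 10⁻³ / 265.0 = 2.394 kg/(m³·d).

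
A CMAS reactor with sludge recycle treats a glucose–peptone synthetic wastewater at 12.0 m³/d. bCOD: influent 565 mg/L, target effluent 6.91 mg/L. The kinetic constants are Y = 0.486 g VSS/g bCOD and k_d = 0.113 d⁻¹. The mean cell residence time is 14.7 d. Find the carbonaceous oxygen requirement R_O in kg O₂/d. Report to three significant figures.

R_O ≈ 4.96 kg O₂/d

Y_obs = Y / (1 + k_d θ_c) = 0.486 / (1 + 0.113 × 14.7) = 0.486 / 2.661 = 0.1826.
Q·(S₀ − S) = 12.0 × (565 − 6.91) × 10⁻³ = 6.697 kg/d removed.
P_X = Y_obs·Q·(S₀ − S) = 0.1826 × 6.697 = 1.223 kg VSS/d.
Carbonaceous O₂ demand = substrate oxidised − cell-mass equivalent = 6.697 − 1.42 × 1.223 = 4.960 kg O₂/d.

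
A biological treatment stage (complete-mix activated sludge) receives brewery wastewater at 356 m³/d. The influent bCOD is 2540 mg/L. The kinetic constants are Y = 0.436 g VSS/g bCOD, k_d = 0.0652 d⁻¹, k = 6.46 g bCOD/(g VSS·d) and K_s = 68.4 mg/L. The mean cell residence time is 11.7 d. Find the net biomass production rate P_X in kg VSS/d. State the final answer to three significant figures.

For a completely mixed reactor with recycle the Lawrence–McCarty relation gives S = K_s·(1 + k_d·θ_c) / [θ_c·(Y·k − k_d) − 1] = 68.4 × (1 + 0.0652 × 11.7) / [11.7 × (0.436 × 6.46 − 0.0652) − 1] = 120.6 / 31.19 = 3.866 mg/L.
The observed yield is Y_obs = Y/(1 + k_d·θ_c) = 0.436 / (1 + 0.0652 × 11.7) = 0.436 / 1.763 = 0.2473 g VSS per g bCOD removed.
ΔS = 2540 − 3.87 = 2536 mg/L, so the substrate removal rate is 356 × 2536/1000 = 902.9 kg bCOD/d.
So the net sludge growth is P_X = 0.2473 × 902.9 = 223.3 kg VSS/d.

P_X ≈ 223 kg VSS/d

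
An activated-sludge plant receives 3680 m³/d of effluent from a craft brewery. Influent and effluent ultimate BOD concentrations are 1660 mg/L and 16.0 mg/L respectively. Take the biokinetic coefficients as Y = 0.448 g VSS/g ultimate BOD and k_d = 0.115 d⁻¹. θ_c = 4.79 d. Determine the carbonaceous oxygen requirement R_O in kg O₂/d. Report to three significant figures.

Y_obs = Y / (1 + k_d θ_c) = 0.448 / (1 + 0.115 × 4.79) = 0.448 / 1.551 = 0.2889.
ΔS = 1660 − 16.0 = 1644 mg/L, so the substrate removal rate is 3680 × 1644/1000 = 6050 kg ultimate BOD/d.
Biomass synthesised: P_X = Y_obs × 6050 = 1748 kg VSS/d.
R_O = Q·(S₀ − S) − 1.42·P_X = 6050 − 1.42 × 1748 = 3568 kg O₂/d.

R_O ≈ 3570 kg O₂/d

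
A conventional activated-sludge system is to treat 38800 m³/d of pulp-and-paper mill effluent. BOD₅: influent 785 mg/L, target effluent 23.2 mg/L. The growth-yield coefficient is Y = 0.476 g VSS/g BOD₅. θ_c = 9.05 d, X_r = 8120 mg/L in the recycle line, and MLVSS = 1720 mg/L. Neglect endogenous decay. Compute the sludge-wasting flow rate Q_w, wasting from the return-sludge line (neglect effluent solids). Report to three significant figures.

Q_w ≈ 1730 m³/d

With k_d = 0 the design equation reduces to V = Y Q (S₀−S) θ_c / X = 0.476 × 38800 × (785 − 23.2) × 9.05 / 1720 = 74029 m³.
θ_c = V·X/(Q_w·X_r) when wasting from the recycle, so Q_w = V·X/(θ_c·X_r) = 74029 × 1720 / (9.05 × 8120) = 1733 m³/d.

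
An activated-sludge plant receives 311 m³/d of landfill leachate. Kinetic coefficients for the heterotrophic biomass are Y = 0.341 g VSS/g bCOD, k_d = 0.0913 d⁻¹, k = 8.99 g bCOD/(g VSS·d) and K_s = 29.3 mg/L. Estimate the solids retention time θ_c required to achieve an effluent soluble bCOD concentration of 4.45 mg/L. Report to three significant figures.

θ_c ≈ 3.20 d

From 1/θ_c = Y·k·S/(K_s + S) − k_d: Y·k·S/(K_s+S) = 0.341 × 8.99 × 4.45 / (29.3 + 4.45) = 0.4042 d⁻¹.
1/θ_c = 0.4042 − 0.0913 = 0.3129 d⁻¹, so θ_c = 3.196 d.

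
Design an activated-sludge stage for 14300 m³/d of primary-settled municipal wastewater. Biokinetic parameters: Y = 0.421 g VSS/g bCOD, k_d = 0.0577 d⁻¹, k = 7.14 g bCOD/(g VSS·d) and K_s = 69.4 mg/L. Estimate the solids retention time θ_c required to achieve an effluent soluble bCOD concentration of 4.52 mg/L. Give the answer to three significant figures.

θ_c ≈ 7.93 d

From 1/θ_c = Y·k·S/(K_s + S) − k_d: Y·k·S/(K_s+S) = 0.421 × 7.14 × 4.52 / (69.4 + 4.52) = 0.1838 d⁻¹.
1/θ_c = 0.1838 − 0.0577 = 0.1261 d⁻¹, so θ_c = 7.930 d.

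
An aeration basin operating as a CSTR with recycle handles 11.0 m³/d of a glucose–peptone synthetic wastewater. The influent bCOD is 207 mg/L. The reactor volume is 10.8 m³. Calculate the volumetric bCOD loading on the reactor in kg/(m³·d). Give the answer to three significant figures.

L_v ≈ 0.211 kg bCOD/(m³·d)

L_v = Q S₀ / V = 11.0 × 207 × 10⁻³ / 10.80 = 0.2108 kg/(m³·d).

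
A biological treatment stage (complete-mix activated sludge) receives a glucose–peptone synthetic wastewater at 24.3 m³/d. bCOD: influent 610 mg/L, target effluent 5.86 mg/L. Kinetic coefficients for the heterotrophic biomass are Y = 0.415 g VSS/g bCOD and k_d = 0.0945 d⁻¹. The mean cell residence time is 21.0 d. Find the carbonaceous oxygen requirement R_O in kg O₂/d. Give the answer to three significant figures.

R_O ≈ 11.8 kg O₂/d

Observed yield with endogenous decay: Y_obs = Y / (1 + k_d·θ_c) = 0.415 / (1 + 0.0945 × 21.0) = 0.415 / 2.984 = 0.1391 g VSS/g bCOD.
Substrate removed = Q·(S₀ − S) = 24.3 m³/d × (610 − 5.86) g/m³ = 1.47×10^4 g/d = 14.68 kg/d.
P_X = Y_obs·Q·(S₀ − S) = 0.1391 × 14.68 = 2.041 kg VSS/d.
R_O = Q·(S₀ − S) − 1.42·P_X = 14.68 − 1.42 × 2.041 = 11.78 kg O₂/d.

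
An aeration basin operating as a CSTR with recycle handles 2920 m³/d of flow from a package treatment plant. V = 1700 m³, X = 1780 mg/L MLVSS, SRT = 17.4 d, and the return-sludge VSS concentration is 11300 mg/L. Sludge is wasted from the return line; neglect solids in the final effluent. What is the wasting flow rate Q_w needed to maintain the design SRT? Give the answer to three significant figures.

Q_w ≈ 15.4 m³/d

Wasting from the return line (neglecting effluent solids): Q_w = V·X / (θ_c·X_r) = 1700 × 1780 / (17.4 × 11300) = 15.39 m³/d.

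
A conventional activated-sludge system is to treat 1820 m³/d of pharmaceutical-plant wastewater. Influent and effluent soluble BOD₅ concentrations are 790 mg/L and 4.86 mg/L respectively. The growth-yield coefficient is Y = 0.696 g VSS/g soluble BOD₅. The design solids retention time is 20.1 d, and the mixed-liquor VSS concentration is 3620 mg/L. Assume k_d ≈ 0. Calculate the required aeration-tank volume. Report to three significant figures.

Biomass mass balance (decay neglected): V·X = Y·Q·(S₀ − S)·θ_c, so V = 0.696 × 1820 × (790 − 4.86) × 20.1 / 3620 = 5522 m³.

V ≈ 5520 m³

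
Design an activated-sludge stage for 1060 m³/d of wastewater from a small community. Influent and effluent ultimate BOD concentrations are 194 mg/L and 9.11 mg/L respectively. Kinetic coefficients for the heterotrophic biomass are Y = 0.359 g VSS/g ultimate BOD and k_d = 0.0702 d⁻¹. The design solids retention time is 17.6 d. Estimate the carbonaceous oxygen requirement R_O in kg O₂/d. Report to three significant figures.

Correct the yield for decay: Y_obs = Y/(1 + k_d θ_c) = 0.359 / (1 + 0.0702 × 17.6) = 0.359 / 2.236 = 0.1606.
ΔS = 194 − 9.11 = 184.9 mg/L, so the substrate removal rate is 1060 × 184.9/1000 = 196.0 kg ultimate BOD/d.
Net sludge production P_X = 0.1606 × 196.0 = 31.47 kg VSS/d.
R_O = Q·ΔS − 1.42 P_X = 196.0 − 44.69 = 151.3 kg O₂/d.

R_O ≈ 151 kg O₂/d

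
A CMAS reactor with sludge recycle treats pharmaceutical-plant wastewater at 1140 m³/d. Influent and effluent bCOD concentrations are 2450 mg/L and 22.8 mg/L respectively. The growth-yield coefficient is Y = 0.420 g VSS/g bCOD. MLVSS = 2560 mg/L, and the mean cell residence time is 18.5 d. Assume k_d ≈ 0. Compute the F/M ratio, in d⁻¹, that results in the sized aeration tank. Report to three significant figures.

With k_d = 0 the design equation reduces to V = Y Q (S₀−S) θ_c / X = 0.420 × 1140 × (2450 − 22.8) × 18.5 / 2560 = 8398 m³.
F/M = Q·S₀ / (V·X) = 1140 × 2450 / (8398 × 2560) = 0.1299 g bCOD·(g VSS·d)⁻¹.

F/M ≈ 0.130 d⁻¹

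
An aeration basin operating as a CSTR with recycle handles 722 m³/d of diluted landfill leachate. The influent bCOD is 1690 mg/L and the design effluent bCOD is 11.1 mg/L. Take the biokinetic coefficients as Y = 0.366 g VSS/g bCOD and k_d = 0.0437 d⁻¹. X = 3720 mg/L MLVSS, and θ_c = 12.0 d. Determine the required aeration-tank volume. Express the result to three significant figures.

Rearranging the biomass balance for a CMAS with decay, V = Y·Q·ΔS·θ_c / [X·(1+k_d θ_c)] = 0.366 × 722 × (1690 − 11.1) × 12.0 / [3720 × (1 + 0.0437 × 12.0)] = 5.32×10^6 / 5671 = 938.8 m³.

V ≈ 939 m³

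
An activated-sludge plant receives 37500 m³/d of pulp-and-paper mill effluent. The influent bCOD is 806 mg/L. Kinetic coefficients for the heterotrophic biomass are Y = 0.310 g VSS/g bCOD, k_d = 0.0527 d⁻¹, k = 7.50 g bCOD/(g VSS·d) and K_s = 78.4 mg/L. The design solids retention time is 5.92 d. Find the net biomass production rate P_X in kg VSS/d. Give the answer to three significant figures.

P_X ≈ 7070 kg VSS/d

For a completely mixed reactor with recycle the Lawrence–McCarty relation gives S = K_s·(1 + k_d·θ_c) / [θ_c·(Y·k − k_d) − 1] = 78.4 × (1 + 0.0527 × 5.92) / [5.92 × (0.310 × 7.50 − 0.0527) − 1] = 102.9 / 12.45 = 8.260 mg/L.
The observed yield is Y_obs = Y/(1 + k_d·θ_c) = 0.310 / (1 + 0.0527 × 5.92) = 0.310 / 1.312 = 0.2363 g VSS per g bCOD removed.
Mass of bCOD removed per day: Q(S₀ − S) = 37500 × 797.7 g/m³ = 29915 kg/d.
Net biomass production P_X = Y_obs × Q·(S₀ − S) = 0.2363 × 29915 = 7068 kg VSS/d.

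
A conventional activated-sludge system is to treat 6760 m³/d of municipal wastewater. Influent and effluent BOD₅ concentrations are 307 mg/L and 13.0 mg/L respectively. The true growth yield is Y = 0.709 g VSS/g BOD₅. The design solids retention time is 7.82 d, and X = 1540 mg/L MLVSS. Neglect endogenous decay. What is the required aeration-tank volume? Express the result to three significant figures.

V·X = Y·Q·ΔS·θ_c gives V = 0.709 × 6760 × (307 − 13.0) × 7.82 / 1540 = 7155 m³.

V ≈ 7160 m³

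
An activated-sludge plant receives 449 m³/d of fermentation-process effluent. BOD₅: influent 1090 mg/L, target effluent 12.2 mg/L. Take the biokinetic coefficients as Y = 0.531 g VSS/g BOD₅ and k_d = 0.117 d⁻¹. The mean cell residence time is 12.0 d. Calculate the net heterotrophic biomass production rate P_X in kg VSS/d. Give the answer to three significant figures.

P_X ≈ 107 kg VSS/d

Observed yield with endogenous decay: Y_obs = Y / (1 + k_d·θ_c) = 0.531 / (1 + 0.117 × 12.0) = 0.531 / 2.404 = 0.2209 g VSS/g BOD₅.
Q·(S₀ − S) = 449 × (1090 − 12.2) × 10⁻³ = 483.9 kg/d removed.
So the net sludge growth is P_X = 0.2209 × 483.9 = 106.9 kg VSS/d.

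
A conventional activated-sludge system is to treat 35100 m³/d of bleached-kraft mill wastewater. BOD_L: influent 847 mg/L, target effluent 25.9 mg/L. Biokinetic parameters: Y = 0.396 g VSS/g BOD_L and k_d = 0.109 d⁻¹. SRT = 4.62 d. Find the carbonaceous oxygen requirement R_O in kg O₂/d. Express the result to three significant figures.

The observed yield is Y_obs = Y/(1 + k_d·θ_c) = 0.396 / (1 + 0.109 × 4.62) = 0.396 / 1.504 = 0.2634 g VSS per g BOD_L removed.
ΔS = 847 − 25.9 = 821.1 mg/L, so the substrate removal rate is 35100 × 821.1/1000 = 28821 kg BOD_L/d.
P_X = Y_obs·Q·(S₀ − S) = 0.2634 × 28821 = 7591 kg VSS/d.
R_O = Q·(S₀ − S) − 1.42·P_X = 28821 − 1.42 × 7591 = 18042 kg O₂/d.

R_O ≈ 18000 kg O₂/d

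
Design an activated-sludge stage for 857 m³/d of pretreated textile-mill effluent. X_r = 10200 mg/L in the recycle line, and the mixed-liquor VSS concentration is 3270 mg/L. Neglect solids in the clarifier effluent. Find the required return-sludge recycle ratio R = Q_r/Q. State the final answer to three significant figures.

Mass balance around the secondary clarifier (neglecting effluent solids): R = X / (X_r − X) = 3270 / (10200 − 3270) = 0.4719.

R ≈ 0.472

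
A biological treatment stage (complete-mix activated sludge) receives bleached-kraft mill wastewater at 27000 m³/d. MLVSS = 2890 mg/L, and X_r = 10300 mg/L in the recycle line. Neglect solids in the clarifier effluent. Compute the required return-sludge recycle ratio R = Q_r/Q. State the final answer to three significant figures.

R ≈ 0.390

R = Q_r/Q = X/(X_r − X) = 2890 / (10300 − 2890) = 0.3900.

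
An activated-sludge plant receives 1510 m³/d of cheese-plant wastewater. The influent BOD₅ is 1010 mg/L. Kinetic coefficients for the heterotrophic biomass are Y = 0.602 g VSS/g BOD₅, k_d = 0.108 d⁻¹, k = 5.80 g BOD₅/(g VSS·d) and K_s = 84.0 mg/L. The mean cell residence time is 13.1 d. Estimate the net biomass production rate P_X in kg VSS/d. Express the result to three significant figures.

P_X ≈ 378 kg VSS/d

Effluent substrate depends only on kinetics and SRT: S = K_s(1 + k_d θ_c) / [θ_c(Yk − k_d) − 1] = 84.0 × (1 + 0.108 × 13.1) / [13.1 × (0.602 × 5.80 − 0.108) − 1] = 202.8 / 43.33 = 4.682 mg/L.
Y_obs = Y / (1 + k_d θ_c) = 0.602 / (1 + 0.108 × 13.1) = 0.602 / 2.415 = 0.2493.
Q·(S₀ − S) = 1510 × (1010 − 4.68) × 10⁻³ = 1518 kg/d removed.
Net biomass production P_X = Y_obs × Q·(S₀ − S) = 0.2493 × 1518 = 378.4 kg VSS/d.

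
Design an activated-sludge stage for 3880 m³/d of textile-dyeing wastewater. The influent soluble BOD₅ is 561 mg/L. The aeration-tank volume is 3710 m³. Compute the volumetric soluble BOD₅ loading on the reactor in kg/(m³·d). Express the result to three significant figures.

L_v ≈ 0.587 kg soluble BOD₅/(m³·d)

Volumetric loading L_v = Q·S₀ / V = 3880 × 561 g/m³ / 3710 m³ = 586.7 g/(m³·d) = 0.5867 kg soluble BOD₅/(m³·d).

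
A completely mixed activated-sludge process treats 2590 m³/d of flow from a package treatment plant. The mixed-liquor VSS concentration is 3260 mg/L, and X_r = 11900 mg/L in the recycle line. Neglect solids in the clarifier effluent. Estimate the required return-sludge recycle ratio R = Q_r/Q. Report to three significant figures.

Mass balance around the secondary clarifier (neglecting effluent solids): R = X / (X_r − X) = 3260 / (11900 − 3260) = 0.3773.

R ≈ 0.377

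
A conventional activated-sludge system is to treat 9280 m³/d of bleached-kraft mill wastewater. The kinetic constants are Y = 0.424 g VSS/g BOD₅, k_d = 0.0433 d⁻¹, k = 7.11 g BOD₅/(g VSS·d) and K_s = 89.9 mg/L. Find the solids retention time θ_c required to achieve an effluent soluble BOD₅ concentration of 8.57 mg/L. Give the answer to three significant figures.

At the target effluent, Y k S/(K_s+S) = 0.424×7.11×8.57/98.47 = 0.2624 d⁻¹.
θ_c = 1/(μ − k_d) = 1/(0.2624 − 0.0433) = 1/0.2191 = 4.565 d.

θ_c ≈ 4.56 d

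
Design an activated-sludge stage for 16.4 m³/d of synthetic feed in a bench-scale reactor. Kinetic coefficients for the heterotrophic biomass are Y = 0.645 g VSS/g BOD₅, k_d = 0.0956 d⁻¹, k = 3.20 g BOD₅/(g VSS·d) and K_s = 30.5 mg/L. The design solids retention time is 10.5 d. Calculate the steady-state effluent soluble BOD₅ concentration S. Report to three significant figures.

S ≈ 3.11 mg/L

For a completely mixed reactor with recycle the Lawrence–McCarty relation gives S = K_s·(1 + k_d·θ_c) / [θ_c·(Y·k − k_d) − 1] = 30.5 × (1 + 0.0956 × 10.5) / [10.5 × (0.645 × 3.20 − 0.0956) − 1] = 61.12 / 19.67 = 3.107 mg/L.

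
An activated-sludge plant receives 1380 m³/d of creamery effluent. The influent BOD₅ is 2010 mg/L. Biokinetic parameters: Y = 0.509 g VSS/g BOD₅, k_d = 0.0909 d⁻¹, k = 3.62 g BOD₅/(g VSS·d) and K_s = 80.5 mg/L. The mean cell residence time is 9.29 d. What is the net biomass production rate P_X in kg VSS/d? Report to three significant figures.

From the Monod/SRT balance for a CMAS, S = K_s·(1+k_d θ_c)/[θ_c·(Y k − k_d) − 1] = 80.5 × (1 + 0.0909 × 9.29) / [9.29 × (0.509 × 3.62 − 0.0909) − 1] = 148.5 / 15.27 = 9.722 mg/L.
Correct the yield for decay: Y_obs = Y/(1 + k_d θ_c) = 0.509 / (1 + 0.0909 × 9.29) = 0.509 / 1.844 = 0.2760.
Substrate removed = Q·(S₀ − S) = 1380 m³/d × (2010 − 9.72) g/m³ = 2.76×10^6 g/d = 2760 kg/d.
P_X = Y_obs · Q(S₀ − S) = 0.2760 × 2760 = 761.8 kg VSS/d.

P_X ≈ 762 kg VSS/d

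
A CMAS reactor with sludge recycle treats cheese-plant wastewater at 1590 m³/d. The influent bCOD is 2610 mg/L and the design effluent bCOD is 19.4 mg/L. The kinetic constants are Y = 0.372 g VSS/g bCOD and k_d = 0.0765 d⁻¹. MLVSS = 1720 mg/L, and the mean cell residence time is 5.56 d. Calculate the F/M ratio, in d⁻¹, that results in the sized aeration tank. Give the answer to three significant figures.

F/M ≈ 0.694 d⁻¹

From the SRT design equation V = Y Q (S₀−S) θ_c / [X (1 + k_d θ_c)] = 0.372 × 1590 × (2610 − 19.4) × 5.56 / [1720 × (1 + 0.0765 × 5.56)] = 8.52×10^6 / 2452 = 3475 m³.
F/M = applied load / biomass = Q·S₀/(V·X) = 1590 × 2610 / (3475 × 1720) = 0.6943 d⁻¹.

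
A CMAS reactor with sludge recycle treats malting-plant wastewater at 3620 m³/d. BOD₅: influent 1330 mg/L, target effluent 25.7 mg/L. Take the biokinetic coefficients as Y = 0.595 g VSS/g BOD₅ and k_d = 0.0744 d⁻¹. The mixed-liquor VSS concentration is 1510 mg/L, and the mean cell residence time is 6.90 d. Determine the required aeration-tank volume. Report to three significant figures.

V ≈ 8480 m³

Steady-state biomass mass balance: V·X·(1 + k_d·θ_c) = Y·Q·(S₀ − S)·θ_c, so V = 0.595 × 3620 × (1330 − 25.7) × 6.90 / [1510 × (1 + 0.0744 × 6.90)] = 1.94×10^7 / 2285 = 8483 m³.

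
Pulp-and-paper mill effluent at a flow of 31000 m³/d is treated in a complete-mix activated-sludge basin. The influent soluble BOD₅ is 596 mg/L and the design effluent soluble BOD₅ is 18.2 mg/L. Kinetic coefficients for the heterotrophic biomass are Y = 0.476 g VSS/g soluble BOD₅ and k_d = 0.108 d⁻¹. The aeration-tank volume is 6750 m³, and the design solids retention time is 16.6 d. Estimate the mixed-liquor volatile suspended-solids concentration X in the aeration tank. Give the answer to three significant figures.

X ≈ 7510 mg/L

From V·X·(1 + k_d·θ_c) = Y·Q·(S₀ − S)·θ_c: X = 0.476 × 31000 × (596 − 18.2) × 16.6 / [6750 × (1 + 0.108 × 16.6)] = 7508 mg/L.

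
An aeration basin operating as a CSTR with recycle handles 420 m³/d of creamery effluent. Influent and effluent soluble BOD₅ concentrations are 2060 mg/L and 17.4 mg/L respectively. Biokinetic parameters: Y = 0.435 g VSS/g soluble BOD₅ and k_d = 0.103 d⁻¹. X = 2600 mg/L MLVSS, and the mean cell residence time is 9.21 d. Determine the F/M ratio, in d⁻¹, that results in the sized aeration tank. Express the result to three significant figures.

From the SRT design equation V = Y Q (S₀−S) θ_c / [X (1 + k_d θ_c)] = 0.435 × 420 × (2060 − 17.4) × 9.21 / [2600 × (1 + 0.103 × 9.21)] = 3.44×10^6 / 5066 = 678.4 m³.
F/M = applied load / biomass = Q·S₀/(V·X) = 420 × 2060 / (678.4 × 2600) = 0.4905 d⁻¹.

F/M ≈ 0.491 d⁻¹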